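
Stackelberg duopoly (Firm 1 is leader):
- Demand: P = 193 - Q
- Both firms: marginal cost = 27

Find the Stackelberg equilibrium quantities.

q₁* (leader) = 83.0, q₂* (follower) = 41.5

Work:
Follower's reaction: q₂ = (a - c - q₁)/2
Leader substitutes: π₁ = q₁·(a - q₁ - (a-c-q₁)/2 - c)
FOC: q₁* = (193 - 27)/2 = 83.00
Then: q₂* = (193 - 27 - 83.0)/2 = 41.50
Leader has first-mover advantage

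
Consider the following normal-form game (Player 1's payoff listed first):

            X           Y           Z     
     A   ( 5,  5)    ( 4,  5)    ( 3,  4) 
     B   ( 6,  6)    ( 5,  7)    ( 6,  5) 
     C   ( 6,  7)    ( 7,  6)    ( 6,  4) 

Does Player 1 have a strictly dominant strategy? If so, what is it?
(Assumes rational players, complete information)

No strictly dominant strategy exists for Player 1

Work:
A strategy strictly dominates another if it gives a strictly higher payoff against every opponent action. Compare each pair of P1's strategies column-by-column:
  A vs B: [5 vs 6, 4 vs 5, 3 vs 6] → A does not strictly dominate B (column X: 5 ≤ 6)
  A vs C: [5 vs 6, 4 vs 7, 3 vs 6] → A does not strictly dominate C (column X: 5 ≤ 6)
  B vs A: [6 vs 5, 5 vs 4, 6 vs 3] → B strictly dominates A
  B vs C: [6 vs 6, 5 vs 7, 6 vs 6] → B does not strictly dominate C (column X: 6 ≤ 6)
  C vs A: [6 vs 5, 7 vs 4, 6 vs 3] → C strictly dominates A
  C vs B: [6 vs 6, 7 vs 5, 6 vs 6] → C does not strictly dominate B (column X: 6 ≤ 6)
No single strategy strictly dominates all others → no strictly dominant strategy.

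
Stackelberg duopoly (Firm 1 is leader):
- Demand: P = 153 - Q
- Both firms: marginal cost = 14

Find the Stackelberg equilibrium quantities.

q₁* (leader) = 69.5, q₂* (follower) = 34.75

Work:
Follower's reaction: q₂ = (a - c - q₁)/2
Leader substitutes: π₁ = q₁·(a - q₁ - (a-c-q₁)/2 - c)
FOC: q₁* = (153 - 14)/2 = 69.50
Then: q₂* = (153 - 14 - 69.5)/2 = 34.75
Leader has first-mover advantage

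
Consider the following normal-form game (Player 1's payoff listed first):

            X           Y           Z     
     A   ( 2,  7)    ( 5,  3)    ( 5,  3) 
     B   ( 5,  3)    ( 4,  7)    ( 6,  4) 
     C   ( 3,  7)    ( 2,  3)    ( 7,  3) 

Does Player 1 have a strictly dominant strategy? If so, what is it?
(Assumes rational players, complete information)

No strictly dominant strategy exists for Player 1

Work:
A strategy strictly dominates another if it gives a strictly higher payoff against every opponent action. Compare each pair of P1's strategies column-by-column:
  A vs B: [2 vs 5, 5 vs 4, 5 vs 6] → A does not strictly dominate B (column X: 2 ≤ 5)
  A vs C: [2 vs 3, 5 vs 2, 5 vs 7] → A does not strictly dominate C (column X: 2 ≤ 3)
  B vs A: [5 vs 2, 4 vs 5, 6 vs 5] → B does not strictly dominate A (column Y: 4 ≤ 5)
  B vs C: [5 vs 3, 4 vs 2, 6 vs 7] → B does not strictly dominate C (column Z: 6 ≤ 7)
  C vs A: [3 vs 2, 2 vs 5, 7 vs 5] → C does not strictly dominate A (column Y: 2 ≤ 5)
  C vs B: [3 vs 5, 2 vs 4, 7 vs 6] → C does not strictly dominate B (column X: 3 ≤ 5)
No single strategy strictly dominates all others → no strictly dominant strategy.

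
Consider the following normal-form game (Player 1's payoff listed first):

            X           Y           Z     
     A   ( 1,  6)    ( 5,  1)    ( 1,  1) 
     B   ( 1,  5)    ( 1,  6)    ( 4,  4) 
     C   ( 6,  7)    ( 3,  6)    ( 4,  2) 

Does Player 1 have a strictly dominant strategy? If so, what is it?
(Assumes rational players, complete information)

No strictly dominant strategy exists for Player 1

Work:
A strategy strictly dominates another if it gives a strictly higher payoff against every opponent action. Compare each pair of P1's strategies column-by-column:
  A vs B: [1 vs 1, 5 vs 1, 1 vs 4] → A does not strictly dominate B (column X: 1 ≤ 1)
  A vs C: [1 vs 6, 5 vs 3, 1 vs 4] → A does not strictly dominate C (column X: 1 ≤ 6)
  B vs A: [1 vs 1, 1 vs 5, 4 vs 1] → B does not strictly dominate A (column X: 1 ≤ 1)
  B vs C: [1 vs 6, 1 vs 3, 4 vs 4] → B does not strictly dominate C (column X: 1 ≤ 6)
  C vs A: [6 vs 1, 3 vs 5, 4 vs 1] → C does not strictly dominate A (column Y: 3 ≤ 5)
  C vs B: [6 vs 1, 3 vs 1, 4 vs 4] → C does not strictly dominate B (column Z: 4 ≤ 4)
No single strategy strictly dominates all others → no strictly dominant strategy.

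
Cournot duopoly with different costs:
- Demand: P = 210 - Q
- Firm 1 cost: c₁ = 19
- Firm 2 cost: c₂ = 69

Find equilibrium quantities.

q₁* = 80.33, q₂* = 30.33

Work:
Reaction: q₁ = (210 - 19 - q₂)/2
Reaction: q₂ = (210 - 69 - q₁)/2
Solve simultaneously:
q₁* = (210 - 2×19 + 69)/3 = 80.33
q₂* = (210 - 2×69 + 19)/3 = 30.33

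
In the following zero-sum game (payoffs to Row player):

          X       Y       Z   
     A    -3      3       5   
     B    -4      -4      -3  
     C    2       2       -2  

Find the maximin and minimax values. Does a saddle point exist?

Maximin = -2, Minimax = 2, Saddle: False

Work:
Row minimums: [-3, -4, -2] → maximin = -2
Column maximums: [2, 3, 5] → minimax = 2
No saddle point (maximin ≠ minimax). Mixed strategy needed.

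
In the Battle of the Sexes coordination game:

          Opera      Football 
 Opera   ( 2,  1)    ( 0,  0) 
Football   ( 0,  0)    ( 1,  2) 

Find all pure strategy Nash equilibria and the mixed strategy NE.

Pure NE: (Opera, Opera) and (Football, Football); Mixed NE: p = 0.6667, q = 0.3333

Work:
Check pure NE:
(Opera, Opera): (2, 1) - no unilateral deviation beneficial
(Football, Football): (1, 2) - no unilateral deviation beneficial
Mixed NE: P1 plays Opera with p = 0.6667, P2 plays Opera with q = 0.3333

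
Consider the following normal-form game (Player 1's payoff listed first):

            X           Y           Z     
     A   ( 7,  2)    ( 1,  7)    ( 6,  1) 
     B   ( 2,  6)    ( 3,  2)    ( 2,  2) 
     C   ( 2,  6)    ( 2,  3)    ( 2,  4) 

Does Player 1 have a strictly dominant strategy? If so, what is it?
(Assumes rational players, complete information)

No strictly dominant strategy exists for Player 1

Work:
A strategy strictly dominates another if it gives a strictly higher payoff against every opponent action. Compare each pair of P1's strategies column-by-column:
  A vs B: [7 vs 2, 1 vs 3, 6 vs 2] → A does not strictly dominate B (column Y: 1 ≤ 3)
  A vs C: [7 vs 2, 1 vs 2, 6 vs 2] → A does not strictly dominate C (column Y: 1 ≤ 2)
  B vs A: [2 vs 7, 3 vs 1, 2 vs 6] → B does not strictly dominate A (column X: 2 ≤ 7)
  B vs C: [2 vs 2, 3 vs 2, 2 vs 2] → B does not strictly dominate C (column X: 2 ≤ 2)
  C vs A: [2 vs 7, 2 vs 1, 2 vs 6] → C does not strictly dominate A (column X: 2 ≤ 7)
  C vs B: [2 vs 2, 2 vs 3, 2 vs 2] → C does not strictly dominate B (column X: 2 ≤ 2)
No single strategy strictly dominates all others → no strictly dominant strategy.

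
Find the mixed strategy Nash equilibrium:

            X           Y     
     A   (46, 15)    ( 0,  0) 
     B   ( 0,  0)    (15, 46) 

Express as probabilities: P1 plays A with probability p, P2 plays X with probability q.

p = 0.7541, q = 0.2459

Work:
Find probabilities that make opponent indifferent:
P2 chooses q to make P1 indifferent between A and B
P1 chooses p to make P2 indifferent between X and Y
Mixed NE: P1 plays (A: 0.7541, B: 0.2459), P2 plays (X: 0.2459, Y: 0.7541)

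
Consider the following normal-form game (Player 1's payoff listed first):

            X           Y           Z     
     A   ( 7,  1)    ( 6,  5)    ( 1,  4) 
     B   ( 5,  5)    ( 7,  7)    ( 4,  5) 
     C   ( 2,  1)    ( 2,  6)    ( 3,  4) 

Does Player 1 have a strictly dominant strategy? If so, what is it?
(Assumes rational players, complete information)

No strictly dominant strategy exists for Player 1

Work:
A strategy strictly dominates another if it gives a strictly higher payoff against every opponent action. Compare each pair of P1's strategies column-by-column:
  A vs B: [7 vs 5, 6 vs 7, 1 vs 4] → A does not strictly dominate B (column Y: 6 ≤ 7)
  A vs C: [7 vs 2, 6 vs 2, 1 vs 3] → A does not strictly dominate C (column Z: 1 ≤ 3)
  B vs A: [5 vs 7, 7 vs 6, 4 vs 1] → B does not strictly dominate A (column X: 5 ≤ 7)
  B vs C: [5 vs 2, 7 vs 2, 4 vs 3] → B strictly dominates C
  C vs A: [2 vs 7, 2 vs 6, 3 vs 1] → C does not strictly dominate A (column X: 2 ≤ 7)
  C vs B: [2 vs 5, 2 vs 7, 3 vs 4] → C does not strictly dominate B (column X: 2 ≤ 5)
No single strategy strictly dominates all others → no strictly dominant strategy.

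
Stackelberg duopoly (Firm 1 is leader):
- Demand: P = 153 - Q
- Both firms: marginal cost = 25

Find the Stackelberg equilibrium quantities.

q₁* (leader) = 64.0, q₂* (follower) = 32.0

Work:
Follower's reaction: q₂ = (a - c - q₁)/2
Leader substitutes: π₁ = q₁·(a - q₁ - (a-c-q₁)/2 - c)
FOC: q₁* = (153 - 25)/2 = 64.00
Then: q₂* = (153 - 25 - 64.0)/2 = 32.00
Leader has first-mover advantage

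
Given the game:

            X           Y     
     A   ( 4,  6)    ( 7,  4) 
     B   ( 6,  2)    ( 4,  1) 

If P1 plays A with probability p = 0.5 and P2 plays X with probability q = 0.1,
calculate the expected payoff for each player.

E[P1] = 5.45, E[P2] = 2.65

Work:
E[P1] = p·q·π₁(A,X) + p·(1-q)·π₁(A,Y) + (1-p)·q·π₁(B,X) + (1-p)·(1-q)·π₁(B,Y)
= 0.5·0.1·4 + 0.5·0.9·7 + 0.5·0.1·6 + 0.5·0.9·4
= 5.45

E[P2] = 2.65 (similar calculation)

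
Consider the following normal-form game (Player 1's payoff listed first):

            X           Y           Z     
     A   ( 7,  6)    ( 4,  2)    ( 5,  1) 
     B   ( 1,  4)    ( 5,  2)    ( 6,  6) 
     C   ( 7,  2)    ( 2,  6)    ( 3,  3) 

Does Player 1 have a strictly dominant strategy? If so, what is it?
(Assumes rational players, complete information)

No strictly dominant strategy exists for Player 1

Work:
A strategy strictly dominates another if it gives a strictly higher payoff against every opponent action. Compare each pair of P1's strategies column-by-column:
  A vs B: [7 vs 1, 4 vs 5, 5 vs 6] → A does not strictly dominate B (column Y: 4 ≤ 5)
  A vs C: [7 vs 7, 4 vs 2, 5 vs 3] → A does not strictly dominate C (column X: 7 ≤ 7)
  B vs A: [1 vs 7, 5 vs 4, 6 vs 5] → B does not strictly dominate A (column X: 1 ≤ 7)
  B vs C: [1 vs 7, 5 vs 2, 6 vs 3] → B does not strictly dominate C (column X: 1 ≤ 7)
  C vs A: [7 vs 7, 2 vs 4, 3 vs 5] → C does not strictly dominate A (column X: 7 ≤ 7)
  C vs B: [7 vs 1, 2 vs 5, 3 vs 6] → C does not strictly dominate B (column Y: 2 ≤ 5)
No single strategy strictly dominates all others → no strictly dominant strategy.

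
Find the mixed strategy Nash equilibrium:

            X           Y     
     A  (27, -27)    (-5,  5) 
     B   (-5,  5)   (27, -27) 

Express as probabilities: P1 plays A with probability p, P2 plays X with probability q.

p = 0.5, q = 0.5

Work:
Find probabilities that make opponent indifferent:
P2 chooses q to make P1 indifferent between A and B
P1 chooses p to make P2 indifferent between X and Y
Mixed NE: P1 plays (A: 0.5, B: 0.5), P2 plays (X: 0.5, Y: 0.5)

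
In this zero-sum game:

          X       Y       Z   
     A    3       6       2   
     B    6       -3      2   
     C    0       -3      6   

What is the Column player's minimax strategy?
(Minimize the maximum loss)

Column should play X or Y or Z (all achieve the minimum), value = 6

Work:
Column player minimizes Row's maximum payoff:
Column X: max payoff to Row = 6
Column Y: max payoff to Row = 6
Column Z: max payoff to Row = 6
Minimum is 6, achieved by columns X, Y, Z (tied).
Each of X or Y or Z is a minimax strategy.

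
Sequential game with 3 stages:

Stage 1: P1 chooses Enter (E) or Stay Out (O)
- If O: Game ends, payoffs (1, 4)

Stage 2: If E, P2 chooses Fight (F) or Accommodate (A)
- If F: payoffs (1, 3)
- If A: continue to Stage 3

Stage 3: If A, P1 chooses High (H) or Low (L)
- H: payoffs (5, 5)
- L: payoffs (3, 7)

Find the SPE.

SPE: (E, A, H); Outcome (5, 5)

Work:
Stage 3: P1 chooses H (5 vs 3)
Stage 2: P2: F->3, A->5 (anticipating H). Choose A
Stage 1: P1: O->1, E->5 (anticipating A, H). Choose E
SPE path: E -> A -> H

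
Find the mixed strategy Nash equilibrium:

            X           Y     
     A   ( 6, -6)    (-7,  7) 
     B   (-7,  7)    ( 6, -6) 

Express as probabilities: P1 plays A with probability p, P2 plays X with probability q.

p = 0.5, q = 0.5

Work:
Find probabilities that make opponent indifferent:
P2 chooses q to make P1 indifferent between A and B
P1 chooses p to make P2 indifferent between X and Y
Mixed NE: P1 plays (A: 0.5, B: 0.5), P2 plays (X: 0.5, Y: 0.5)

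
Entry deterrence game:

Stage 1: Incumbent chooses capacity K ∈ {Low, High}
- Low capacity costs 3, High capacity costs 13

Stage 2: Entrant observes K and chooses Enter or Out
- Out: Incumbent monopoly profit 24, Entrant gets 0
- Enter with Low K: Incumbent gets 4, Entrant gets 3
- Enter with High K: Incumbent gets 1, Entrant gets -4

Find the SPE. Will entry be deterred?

SPE: (High, Enter|Low, Out|High); Entry deterred. Incumbent net profit = 11

Work:
After Low K: Entrant enters (3 > 0)
After High K: Entrant stays out (-4 < 0)
Incumbent: Low → 4−3=1, High → 24−13=11
Incumbent chooses High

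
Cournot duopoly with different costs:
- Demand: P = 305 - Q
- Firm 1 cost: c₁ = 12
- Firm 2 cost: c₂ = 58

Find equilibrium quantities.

q₁* = 113.0, q₂* = 67.0

Work:
Reaction: q₁ = (305 - 12 - q₂)/2
Reaction: q₂ = (305 - 58 - q₁)/2
Solve simultaneously:
q₁* = (305 - 2×12 + 58)/3 = 113.0
q₂* = (305 - 2×58 + 12)/3 = 67.0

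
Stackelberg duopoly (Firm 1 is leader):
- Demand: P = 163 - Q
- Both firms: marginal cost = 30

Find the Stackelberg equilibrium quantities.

q₁* (leader) = 66.5, q₂* (follower) = 33.25

Work:
Follower's reaction: q₂ = (a - c - q₁)/2
Leader substitutes: π₁ = q₁·(a - q₁ - (a-c-q₁)/2 - c)
FOC: q₁* = (163 - 30)/2 = 66.50
Then: q₂* = (163 - 30 - 66.5)/2 = 33.25
Leader has first-mover advantage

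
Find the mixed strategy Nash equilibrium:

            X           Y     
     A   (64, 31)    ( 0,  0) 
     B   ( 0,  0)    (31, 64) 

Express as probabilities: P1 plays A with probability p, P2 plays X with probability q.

p = 0.6737, q = 0.3263

Work:
Find probabilities that make opponent indifferent:
P2 chooses q to make P1 indifferent between A and B
P1 chooses p to make P2 indifferent between X and Y
Mixed NE: P1 plays (A: 0.6737, B: 0.3263), P2 plays (X: 0.3263, Y: 0.6737)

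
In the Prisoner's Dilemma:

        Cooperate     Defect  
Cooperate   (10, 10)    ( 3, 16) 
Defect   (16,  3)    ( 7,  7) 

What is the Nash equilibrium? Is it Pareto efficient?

(Defect, Defect) is NE; not Pareto efficient

Work:
Defect dominates Cooperate for both players:
If P2 cooperates: Defect (16) > Cooperate (10)
If P2 defects: Defect (7) > Cooperate (3)
NE: (Defect, Defect) with payoff (7, 7)
But (Cooperate, Cooperate) = (10, 10) Pareto dominates (7, 7)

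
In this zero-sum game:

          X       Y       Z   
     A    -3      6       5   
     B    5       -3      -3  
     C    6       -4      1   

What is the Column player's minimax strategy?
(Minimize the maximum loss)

Column should play Z, value = 5

Work:
Column player minimizes Row's maximum payoff:
Column X: max payoff to Row = 6
Column Y: max payoff to Row = 6
Column Z: max payoff to Row = 5
Minimum is 5, achieved by column Z.
Minimax strategy: Z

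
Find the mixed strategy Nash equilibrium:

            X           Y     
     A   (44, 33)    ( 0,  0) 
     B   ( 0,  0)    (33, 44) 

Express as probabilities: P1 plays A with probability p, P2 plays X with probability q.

p = 0.5714, q = 0.4286

Work:
Find probabilities that make opponent indifferent:
P2 chooses q to make P1 indifferent between A and B
P1 chooses p to make P2 indifferent between X and Y
Mixed NE: P1 plays (A: 0.5714, B: 0.4286), P2 plays (X: 0.4286, Y: 0.5714)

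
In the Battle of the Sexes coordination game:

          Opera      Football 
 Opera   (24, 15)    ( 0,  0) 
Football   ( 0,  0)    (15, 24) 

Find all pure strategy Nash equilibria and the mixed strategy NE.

Pure NE: (Opera, Opera) and (Football, Football); Mixed NE: p = 0.6154, q = 0.3846

Work:
Check pure NE:
(Opera, Opera): (24, 15) - no unilateral deviation beneficial
(Football, Football): (15, 24) - no unilateral deviation beneficial
Mixed NE: P1 plays Opera with p = 0.6154, P2 plays Opera with q = 0.3846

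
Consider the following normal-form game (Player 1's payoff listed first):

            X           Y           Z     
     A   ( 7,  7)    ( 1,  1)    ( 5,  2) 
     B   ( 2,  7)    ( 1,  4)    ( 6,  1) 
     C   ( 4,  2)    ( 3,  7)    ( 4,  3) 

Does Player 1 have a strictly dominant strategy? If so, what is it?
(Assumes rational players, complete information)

No strictly dominant strategy exists for Player 1

Work:
A strategy strictly dominates another if it gives a strictly higher payoff against every opponent action. Compare each pair of P1's strategies column-by-column:
  A vs B: [7 vs 2, 1 vs 1, 5 vs 6] → A does not strictly dominate B (column Y: 1 ≤ 1)
  A vs C: [7 vs 4, 1 vs 3, 5 vs 4] → A does not strictly dominate C (column Y: 1 ≤ 3)
  B vs A: [2 vs 7, 1 vs 1, 6 vs 5] → B does not strictly dominate A (column X: 2 ≤ 7)
  B vs C: [2 vs 4, 1 vs 3, 6 vs 4] → B does not strictly dominate C (column X: 2 ≤ 4)
  C vs A: [4 vs 7, 3 vs 1, 4 vs 5] → C does not strictly dominate A (column X: 4 ≤ 7)
  C vs B: [4 vs 2, 3 vs 1, 4 vs 6] → C does not strictly dominate B (column Z: 4 ≤ 6)
No single strategy strictly dominates all others → no strictly dominant strategy.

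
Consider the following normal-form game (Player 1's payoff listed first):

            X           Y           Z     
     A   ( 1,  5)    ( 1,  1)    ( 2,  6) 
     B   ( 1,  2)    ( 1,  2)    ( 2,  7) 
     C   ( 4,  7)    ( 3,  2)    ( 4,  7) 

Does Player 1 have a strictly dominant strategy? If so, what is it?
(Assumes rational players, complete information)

Yes, Player 1's strictly dominant strategy is C

Work:
A strategy strictly dominates another if it gives a strictly higher payoff against every opponent action. Compare each pair of P1's strategies column-by-column:
  A vs B: [1 vs 1, 1 vs 1, 2 vs 2] → A does not strictly dominate B (column X: 1 ≤ 1)
  A vs C: [1 vs 4, 1 vs 3, 2 vs 4] → A does not strictly dominate C (column X: 1 ≤ 4)
  B vs A: [1 vs 1, 1 vs 1, 2 vs 2] → B does not strictly dominate A (column X: 1 ≤ 1)
  B vs C: [1 vs 4, 1 vs 3, 2 vs 4] → B does not strictly dominate C (column X: 1 ≤ 4)
  C vs A: [4 vs 1, 3 vs 1, 4 vs 2] → C strictly dominates A
  C vs B: [4 vs 1, 3 vs 1, 4 vs 2] → C strictly dominates B
C strictly dominates every other strategy → strictly dominant.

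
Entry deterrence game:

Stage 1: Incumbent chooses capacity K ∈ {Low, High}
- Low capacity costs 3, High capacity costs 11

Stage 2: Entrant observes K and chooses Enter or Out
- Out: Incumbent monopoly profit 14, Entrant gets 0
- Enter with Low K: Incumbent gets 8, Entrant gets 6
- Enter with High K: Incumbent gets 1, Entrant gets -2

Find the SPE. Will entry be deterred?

SPE: (Low, Enter|Low, Out|High); Entry not deterred. Incumbent net profit = 5, Entrant gets 6

Work:
After Low K: Entrant enters (6 > 0)
After High K: Entrant stays out (-2 < 0)
Incumbent: Low → 8−3=5, High → 14−11=3
Incumbent chooses Low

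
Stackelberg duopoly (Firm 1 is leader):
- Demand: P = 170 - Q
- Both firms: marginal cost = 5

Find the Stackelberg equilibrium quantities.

q₁* (leader) = 82.5, q₂* (follower) = 41.25

Work:
Follower's reaction: q₂ = (a - c - q₁)/2
Leader substitutes: π₁ = q₁·(a - q₁ - (a-c-q₁)/2 - c)
FOC: q₁* = (170 - 5)/2 = 82.50
Then: q₂* = (170 - 5 - 82.5)/2 = 41.25
Leader has first-mover advantage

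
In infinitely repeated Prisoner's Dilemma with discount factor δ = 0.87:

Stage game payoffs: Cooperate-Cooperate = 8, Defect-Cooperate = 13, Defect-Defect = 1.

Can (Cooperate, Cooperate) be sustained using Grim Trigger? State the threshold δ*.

δ* = 0.4167; since δ = 0.87 ≥ 0.4167, cooperation can be sustained

Work:
For Grim Trigger:
Cooperate forever: 8/(1-δ)
Defect then punished: 13 + 1·δ/(1-δ)
Need: 8/(1-δ) ≥ 13 + 1·δ/(1-δ)
Solving: δ ≥ (T-R)/(T-P) = (13-8)/(13-1) = 0.4167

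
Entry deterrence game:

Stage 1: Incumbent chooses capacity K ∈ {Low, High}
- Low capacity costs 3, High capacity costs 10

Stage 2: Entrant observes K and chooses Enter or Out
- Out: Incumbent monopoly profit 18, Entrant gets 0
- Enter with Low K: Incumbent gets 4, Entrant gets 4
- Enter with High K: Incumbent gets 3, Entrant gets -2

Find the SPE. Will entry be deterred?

SPE: (High, Enter|Low, Out|High); Entry deterred. Incumbent net profit = 8

Work:
After Low K: Entrant enters (4 > 0)
After High K: Entrant stays out (-2 < 0)
Incumbent: Low → 4−3=1, High → 18−10=8
Incumbent chooses High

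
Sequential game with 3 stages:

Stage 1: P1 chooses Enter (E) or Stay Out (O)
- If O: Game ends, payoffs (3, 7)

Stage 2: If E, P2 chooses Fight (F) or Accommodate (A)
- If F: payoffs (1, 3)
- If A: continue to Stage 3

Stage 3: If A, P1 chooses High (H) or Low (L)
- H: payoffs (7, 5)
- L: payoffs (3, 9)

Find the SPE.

SPE: (E, A, H); Outcome (7, 5)

Work:
Stage 3: P1 chooses H (7 vs 3)
Stage 2: P2: F->3, A->5 (anticipating H). Choose A
Stage 1: P1: O->3, E->7 (anticipating A, H). Choose E
SPE path: E -> A -> H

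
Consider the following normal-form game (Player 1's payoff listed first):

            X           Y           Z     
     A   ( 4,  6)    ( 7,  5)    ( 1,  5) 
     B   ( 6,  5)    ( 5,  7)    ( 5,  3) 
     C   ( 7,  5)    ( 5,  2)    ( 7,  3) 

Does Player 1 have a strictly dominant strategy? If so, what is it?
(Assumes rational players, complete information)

No strictly dominant strategy exists for Player 1

Work:
A strategy strictly dominates another if it gives a strictly higher payoff against every opponent action. Compare each pair of P1's strategies column-by-column:
  A vs B: [4 vs 6, 7 vs 5, 1 vs 5] → A does not strictly dominate B (column X: 4 ≤ 6)
  A vs C: [4 vs 7, 7 vs 5, 1 vs 7] → A does not strictly dominate C (column X: 4 ≤ 7)
  B vs A: [6 vs 4, 5 vs 7, 5 vs 1] → B does not strictly dominate A (column Y: 5 ≤ 7)
  B vs C: [6 vs 7, 5 vs 5, 5 vs 7] → B does not strictly dominate C (column X: 6 ≤ 7)
  C vs A: [7 vs 4, 5 vs 7, 7 vs 1] → C does not strictly dominate A (column Y: 5 ≤ 7)
  C vs B: [7 vs 6, 5 vs 5, 7 vs 5] → C does not strictly dominate B (column Y: 5 ≤ 5)
No single strategy strictly dominates all others → no strictly dominant strategy.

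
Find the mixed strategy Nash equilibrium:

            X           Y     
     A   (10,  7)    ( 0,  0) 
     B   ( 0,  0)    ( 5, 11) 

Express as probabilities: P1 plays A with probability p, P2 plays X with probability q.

p = 0.6111, q = 0.3333

Work:
Find probabilities that make opponent indifferent:
P2 chooses q to make P1 indifferent between A and B
P1 chooses p to make P2 indifferent between X and Y
Mixed NE: P1 plays (A: 0.6111, B: 0.3889), P2 plays (X: 0.3333, Y: 0.6667)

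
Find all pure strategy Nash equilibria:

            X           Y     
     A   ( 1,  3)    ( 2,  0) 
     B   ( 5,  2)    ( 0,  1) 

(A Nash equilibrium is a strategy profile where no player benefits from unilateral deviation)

Nash equilibrium: (B, X)

Work:
Best responses:
  P1 vs X: payoffs [1, 5] → best response B (payoff 5)
  P1 vs Y: payoffs [2, 0] → best response A (payoff 2)
  P2 vs A: payoffs [3, 0] → best response X (payoff 3)
  P2 vs B: payoffs [2, 1] → best response X (payoff 2)
Mutual best responses: (B,X) → Nash equilibria.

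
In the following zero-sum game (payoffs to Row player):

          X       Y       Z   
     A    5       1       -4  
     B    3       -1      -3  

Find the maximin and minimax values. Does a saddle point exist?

Maximin = -3, Minimax = -3, Saddle: True

Work:
Row minimums: [-4, -3] → maximin = -3
Column maximums: [5, 1, -3] → minimax = -3
Saddle point exists! Game value = -3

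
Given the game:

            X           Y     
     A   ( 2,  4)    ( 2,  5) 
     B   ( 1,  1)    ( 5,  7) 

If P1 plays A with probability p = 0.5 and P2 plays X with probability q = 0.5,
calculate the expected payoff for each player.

E[P1] = 2.5, E[P2] = 4.25

Work:
E[P1] = p·q·π₁(A,X) + p·(1-q)·π₁(A,Y) + (1-p)·q·π₁(B,X) + (1-p)·(1-q)·π₁(B,Y)
= 0.5·0.5·2 + 0.5·0.5·2 + 0.5·0.5·1 + 0.5·0.5·5
= 2.5

E[P2] = 4.25 (similar calculation)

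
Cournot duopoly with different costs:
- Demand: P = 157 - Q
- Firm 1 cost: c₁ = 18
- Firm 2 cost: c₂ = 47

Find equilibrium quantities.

q₁* = 56.0, q₂* = 27.0

Work:
Reaction: q₁ = (157 - 18 - q₂)/2
Reaction: q₂ = (157 - 47 - q₁)/2
Solve simultaneously:
q₁* = (157 - 2×18 + 47)/3 = 56.0
q₂* = (157 - 2×47 + 18)/3 = 27.0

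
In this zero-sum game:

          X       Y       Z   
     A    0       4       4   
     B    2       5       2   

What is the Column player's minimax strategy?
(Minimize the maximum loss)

Column should play X, value = 2

Work:
Column player minimizes Row's maximum payoff:
Column X: max payoff to Row = 2
Column Y: max payoff to Row = 5
Column Z: max payoff to Row = 4
Minimum is 2, achieved by column X.
Minimax strategy: X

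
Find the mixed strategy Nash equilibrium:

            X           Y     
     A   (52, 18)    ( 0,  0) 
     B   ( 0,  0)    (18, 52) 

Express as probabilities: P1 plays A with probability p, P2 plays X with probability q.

p = 0.7429, q = 0.2571

Work:
Find probabilities that make opponent indifferent:
P2 chooses q to make P1 indifferent between A and B
P1 chooses p to make P2 indifferent between X and Y
Mixed NE: P1 plays (A: 0.7429, B: 0.2571), P2 plays (X: 0.2571, Y: 0.7429)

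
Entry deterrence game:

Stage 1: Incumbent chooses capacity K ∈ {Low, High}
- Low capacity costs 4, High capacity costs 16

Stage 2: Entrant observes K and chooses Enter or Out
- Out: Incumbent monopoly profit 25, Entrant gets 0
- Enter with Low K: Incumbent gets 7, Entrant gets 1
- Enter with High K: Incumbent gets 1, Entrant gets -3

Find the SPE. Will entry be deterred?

SPE: (High, Enter|Low, Out|High); Entry deterred. Incumbent net profit = 9

Work:
After Low K: Entrant enters (1 > 0)
After High K: Entrant stays out (-3 < 0)
Incumbent: Low → 7−4=3, High → 25−16=9
Incumbent chooses High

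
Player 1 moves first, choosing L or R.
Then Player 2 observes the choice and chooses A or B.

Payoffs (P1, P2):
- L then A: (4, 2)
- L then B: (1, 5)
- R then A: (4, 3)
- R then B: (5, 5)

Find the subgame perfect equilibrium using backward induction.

P1 plays R, P2 plays B after L and B after R; Payoff (5, 5)

Work:
Backward induction:
After L: P2 chooses B → P1 gets 1
After R: P2 chooses B → P1 gets 5
P1 chooses R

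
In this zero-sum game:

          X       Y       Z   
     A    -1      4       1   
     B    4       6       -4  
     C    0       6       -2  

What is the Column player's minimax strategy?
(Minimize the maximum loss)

Column should play Z, value = 1

Work:
Column player minimizes Row's maximum payoff:
Column X: max payoff to Row = 4
Column Y: max payoff to Row = 6
Column Z: max payoff to Row = 1
Minimum is 1, achieved by column Z.
Minimax strategy: Z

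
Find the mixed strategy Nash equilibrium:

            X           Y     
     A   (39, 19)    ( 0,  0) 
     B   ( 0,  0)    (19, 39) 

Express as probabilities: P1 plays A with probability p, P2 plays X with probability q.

p = 0.6724, q = 0.3276

Work:
Find probabilities that make opponent indifferent:
P2 chooses q to make P1 indifferent between A and B
P1 chooses p to make P2 indifferent between X and Y
Mixed NE: P1 plays (A: 0.6724, B: 0.3276), P2 plays (X: 0.3276, Y: 0.6724)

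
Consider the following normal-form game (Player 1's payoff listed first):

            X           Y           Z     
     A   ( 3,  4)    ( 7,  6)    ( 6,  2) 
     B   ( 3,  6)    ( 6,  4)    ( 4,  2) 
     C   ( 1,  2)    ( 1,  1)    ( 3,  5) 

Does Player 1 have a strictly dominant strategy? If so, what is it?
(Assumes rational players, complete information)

No strictly dominant strategy exists for Player 1

Work:
A strategy strictly dominates another if it gives a strictly higher payoff against every opponent action. Compare each pair of P1's strategies column-by-column:
  A vs B: [3 vs 3, 7 vs 6, 6 vs 4] → A does not strictly dominate B (column X: 3 ≤ 3)
  A vs C: [3 vs 1, 7 vs 1, 6 vs 3] → A strictly dominates C
  B vs A: [3 vs 3, 6 vs 7, 4 vs 6] → B does not strictly dominate A (column X: 3 ≤ 3)
  B vs C: [3 vs 1, 6 vs 1, 4 vs 3] → B strictly dominates C
  C vs A: [1 vs 3, 1 vs 7, 3 vs 6] → C does not strictly dominate A (column X: 1 ≤ 3)
  C vs B: [1 vs 3, 1 vs 6, 3 vs 4] → C does not strictly dominate B (column X: 1 ≤ 3)
No single strategy strictly dominates all others → no strictly dominant strategy.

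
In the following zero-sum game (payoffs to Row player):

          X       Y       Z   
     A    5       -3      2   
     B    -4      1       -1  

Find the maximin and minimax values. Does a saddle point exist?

Maximin = -3, Minimax = 1, Saddle: False

Work:
Row minimums: [-3, -4] → maximin = -3
Column maximums: [5, 1, 2] → minimax = 1
No saddle point (maximin ≠ minimax). Mixed strategy needed.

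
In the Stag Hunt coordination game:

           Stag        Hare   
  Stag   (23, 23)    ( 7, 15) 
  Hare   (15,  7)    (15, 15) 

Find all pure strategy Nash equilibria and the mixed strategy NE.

Pure NE: (Stag, Stag) and (Hare, Hare); Mixed NE: p = 0.5, q = 0.5

Work:
Check pure NE:
(Stag, Stag): (23, 23) - no unilateral deviation beneficial
(Hare, Hare): (15, 15) - no unilateral deviation beneficial
Mixed NE: P1 plays Stag with p = 0.5, P2 plays Stag with q = 0.5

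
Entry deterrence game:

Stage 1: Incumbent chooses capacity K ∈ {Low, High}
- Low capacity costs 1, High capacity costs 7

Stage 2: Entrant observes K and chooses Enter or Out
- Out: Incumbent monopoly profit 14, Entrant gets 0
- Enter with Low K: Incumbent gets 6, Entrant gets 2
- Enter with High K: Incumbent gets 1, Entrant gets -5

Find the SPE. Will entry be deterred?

SPE: (High, Enter|Low, Out|High); Entry deterred. Incumbent net profit = 7

Work:
After Low K: Entrant enters (2 > 0)
After High K: Entrant stays out (-5 < 0)
Incumbent: Low → 6−1=5, High → 14−7=7
Incumbent chooses High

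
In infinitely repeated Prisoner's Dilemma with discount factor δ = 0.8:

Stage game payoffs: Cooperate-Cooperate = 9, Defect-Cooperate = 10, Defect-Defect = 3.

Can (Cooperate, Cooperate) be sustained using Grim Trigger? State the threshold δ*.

δ* = 0.1429; since δ = 0.8 ≥ 0.1429, cooperation can be sustained

Work:
For Grim Trigger:
Cooperate forever: 9/(1-δ)
Defect then punished: 10 + 3·δ/(1-δ)
Need: 9/(1-δ) ≥ 10 + 3·δ/(1-δ)
Solving: δ ≥ (T-R)/(T-P) = (10-9)/(10-3) = 0.1429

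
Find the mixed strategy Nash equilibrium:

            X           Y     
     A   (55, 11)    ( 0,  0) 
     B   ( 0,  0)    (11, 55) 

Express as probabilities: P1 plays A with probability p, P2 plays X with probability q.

p = 0.8333, q = 0.1667

Work:
Find probabilities that make opponent indifferent:
P2 chooses q to make P1 indifferent between A and B
P1 chooses p to make P2 indifferent between X and Y
Mixed NE: P1 plays (A: 0.8333, B: 0.1667), P2 plays (X: 0.1667, Y: 0.8333)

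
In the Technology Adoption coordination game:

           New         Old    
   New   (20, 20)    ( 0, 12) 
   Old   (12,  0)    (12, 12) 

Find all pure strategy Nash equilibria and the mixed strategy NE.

Pure NE: (New, New) and (Old, Old); Mixed NE: p = 0.6, q = 0.6

Work:
Check pure NE:
(New, New): (20, 20) - no unilateral deviation beneficial
(Old, Old): (12, 12) - no unilateral deviation beneficial
Mixed NE: P1 plays New with p = 0.6, P2 plays New with q = 0.6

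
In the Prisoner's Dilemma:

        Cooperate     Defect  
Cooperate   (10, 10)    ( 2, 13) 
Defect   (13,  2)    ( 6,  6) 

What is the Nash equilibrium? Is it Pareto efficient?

(Defect, Defect) is NE; not Pareto efficient

Work:
Defect dominates Cooperate for both players:
If P2 cooperates: Defect (13) > Cooperate (10)
If P2 defects: Defect (6) > Cooperate (2)
NE: (Defect, Defect) with payoff (6, 6)
But (Cooperate, Cooperate) = (10, 10) Pareto dominates (6, 6)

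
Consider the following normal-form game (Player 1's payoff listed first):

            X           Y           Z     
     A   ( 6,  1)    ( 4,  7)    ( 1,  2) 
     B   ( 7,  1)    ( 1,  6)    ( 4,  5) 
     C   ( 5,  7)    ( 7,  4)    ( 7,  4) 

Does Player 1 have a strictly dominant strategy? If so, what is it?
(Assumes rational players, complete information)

No strictly dominant strategy exists for Player 1

Work:
A strategy strictly dominates another if it gives a strictly higher payoff against every opponent action. Compare each pair of P1's strategies column-by-column:
  A vs B: [6 vs 7, 4 vs 1, 1 vs 4] → A does not strictly dominate B (column X: 6 ≤ 7)
  A vs C: [6 vs 5, 4 vs 7, 1 vs 7] → A does not strictly dominate C (column Y: 4 ≤ 7)
  B vs A: [7 vs 6, 1 vs 4, 4 vs 1] → B does not strictly dominate A (column Y: 1 ≤ 4)
  B vs C: [7 vs 5, 1 vs 7, 4 vs 7] → B does not strictly dominate C (column Y: 1 ≤ 7)
  C vs A: [5 vs 6, 7 vs 4, 7 vs 1] → C does not strictly dominate A (column X: 5 ≤ 6)
  C vs B: [5 vs 7, 7 vs 1, 7 vs 4] → C does not strictly dominate B (column X: 5 ≤ 7)
No single strategy strictly dominates all others → no strictly dominant strategy.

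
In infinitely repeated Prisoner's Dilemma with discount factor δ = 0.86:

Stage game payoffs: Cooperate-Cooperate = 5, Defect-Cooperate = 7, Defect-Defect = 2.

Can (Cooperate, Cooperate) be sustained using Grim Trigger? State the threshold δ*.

δ* = 0.4; since δ = 0.86 ≥ 0.4, cooperation can be sustained

Work:
For Grim Trigger:
Cooperate forever: 5/(1-δ)
Defect then punished: 7 + 2·δ/(1-δ)
Need: 5/(1-δ) ≥ 7 + 2·δ/(1-δ)
Solving: δ ≥ (T-R)/(T-P) = (7-5)/(7-2) = 0.4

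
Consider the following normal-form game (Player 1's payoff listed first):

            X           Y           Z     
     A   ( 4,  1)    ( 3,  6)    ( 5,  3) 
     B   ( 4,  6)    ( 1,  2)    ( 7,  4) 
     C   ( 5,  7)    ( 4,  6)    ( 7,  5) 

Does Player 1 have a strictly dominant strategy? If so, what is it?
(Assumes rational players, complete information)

No strictly dominant strategy exists for Player 1

Work:
A strategy strictly dominates another if it gives a strictly higher payoff against every opponent action. Compare each pair of P1's strategies column-by-column:
  A vs B: [4 vs 4, 3 vs 1, 5 vs 7] → A does not strictly dominate B (column X: 4 ≤ 4)
  A vs C: [4 vs 5, 3 vs 4, 5 vs 7] → A does not strictly dominate C (column X: 4 ≤ 5)
  B vs A: [4 vs 4, 1 vs 3, 7 vs 5] → B does not strictly dominate A (column X: 4 ≤ 4)
  B vs C: [4 vs 5, 1 vs 4, 7 vs 7] → B does not strictly dominate C (column X: 4 ≤ 5)
  C vs A: [5 vs 4, 4 vs 3, 7 vs 5] → C strictly dominates A
  C vs B: [5 vs 4, 4 vs 1, 7 vs 7] → C does not strictly dominate B (column Z: 7 ≤ 7)
No single strategy strictly dominates all others → no strictly dominant strategy.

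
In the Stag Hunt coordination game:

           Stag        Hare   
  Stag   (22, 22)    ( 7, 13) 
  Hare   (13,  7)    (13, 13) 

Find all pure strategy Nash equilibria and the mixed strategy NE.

Pure NE: (Stag, Stag) and (Hare, Hare); Mixed NE: p = 0.4, q = 0.4

Work:
Check pure NE:
(Stag, Stag): (22, 22) - no unilateral deviation beneficial
(Hare, Hare): (13, 13) - no unilateral deviation beneficial
Mixed NE: P1 plays Stag with p = 0.4, P2 plays Stag with q = 0.4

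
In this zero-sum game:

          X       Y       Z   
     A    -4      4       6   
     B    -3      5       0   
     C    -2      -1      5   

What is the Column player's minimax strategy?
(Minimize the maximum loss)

Column should play X, value = -2

Work:
Column player minimizes Row's maximum payoff:
Column X: max payoff to Row = -2
Column Y: max payoff to Row = 5
Column Z: max payoff to Row = 6
Minimum is -2, achieved by column X.
Minimax strategy: X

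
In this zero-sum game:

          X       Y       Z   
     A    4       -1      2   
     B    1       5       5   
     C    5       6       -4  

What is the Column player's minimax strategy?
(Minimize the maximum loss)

Column should play X or Z (all achieve the minimum), value = 5

Work:
Column player minimizes Row's maximum payoff:
Column X: max payoff to Row = 5
Column Y: max payoff to Row = 6
Column Z: max payoff to Row = 5
Minimum is 5, achieved by columns X, Z (tied).
Each of X or Z is a minimax strategy.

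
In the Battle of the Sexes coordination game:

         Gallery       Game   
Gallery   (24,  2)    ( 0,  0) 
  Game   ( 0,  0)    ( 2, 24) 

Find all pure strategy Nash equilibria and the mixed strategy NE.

Pure NE: (Gallery, Gallery) and (Game, Game); Mixed NE: p = 0.9231, q = 0.0769

Work:
Check pure NE:
(Gallery, Gallery): (24, 2) - no unilateral deviation beneficial
(Game, Game): (2, 24) - no unilateral deviation beneficial
Mixed NE: P1 plays Gallery with p = 0.9231, P2 plays Gallery with q = 0.0769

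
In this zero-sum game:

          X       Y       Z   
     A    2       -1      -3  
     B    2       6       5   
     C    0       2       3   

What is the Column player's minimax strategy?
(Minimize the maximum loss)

Column should play X, value = 2

Work:
Column player minimizes Row's maximum payoff:
Column X: max payoff to Row = 2
Column Y: max payoff to Row = 6
Column Z: max payoff to Row = 5
Minimum is 2, achieved by column X.
Minimax strategy: X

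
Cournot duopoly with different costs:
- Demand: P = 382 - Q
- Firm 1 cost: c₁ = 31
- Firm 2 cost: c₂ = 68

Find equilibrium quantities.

q₁* = 129.33, q₂* = 92.33

Work:
Reaction: q₁ = (382 - 31 - q₂)/2
Reaction: q₂ = (382 - 68 - q₁)/2
Solve simultaneously:
q₁* = (382 - 2×31 + 68)/3 = 129.33
q₂* = (382 - 2×68 + 31)/3 = 92.33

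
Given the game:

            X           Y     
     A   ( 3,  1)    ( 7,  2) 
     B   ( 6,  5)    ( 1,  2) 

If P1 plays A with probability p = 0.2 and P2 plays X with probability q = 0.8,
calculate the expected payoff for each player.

E[P1] = 4.76, E[P2] = 3.76

Work:
E[P1] = p·q·π₁(A,X) + p·(1-q)·π₁(A,Y) + (1-p)·q·π₁(B,X) + (1-p)·(1-q)·π₁(B,Y)
= 0.2·0.8·3 + 0.2·0.2·7 + 0.8·0.8·6 + 0.8·0.2·1
= 4.76

E[P2] = 3.76 (similar calculation)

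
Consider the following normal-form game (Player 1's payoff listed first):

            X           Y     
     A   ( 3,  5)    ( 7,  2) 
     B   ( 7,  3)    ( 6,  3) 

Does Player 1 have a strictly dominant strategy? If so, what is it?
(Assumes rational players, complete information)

No strictly dominant strategy exists for Player 1

Work:
A strategy strictly dominates another if it gives a strictly higher payoff against every opponent action. Compare each pair of P1's strategies column-by-column:
  A vs B: [3 vs 7, 7 vs 6] → A does not strictly dominate B (column X: 3 ≤ 7)
  B vs A: [7 vs 3, 6 vs 7] → B does not strictly dominate A (column Y: 6 ≤ 7)
No single strategy strictly dominates all others → no strictly dominant strategy.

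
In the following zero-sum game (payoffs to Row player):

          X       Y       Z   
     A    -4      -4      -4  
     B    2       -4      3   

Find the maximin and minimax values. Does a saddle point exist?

Maximin = -4, Minimax = -4, Saddle: True

Work:
Row minimums: [-4, -4] → maximin = -4
Column maximums: [2, -4, 3] → minimax = -4
Saddle point exists! Game value = -4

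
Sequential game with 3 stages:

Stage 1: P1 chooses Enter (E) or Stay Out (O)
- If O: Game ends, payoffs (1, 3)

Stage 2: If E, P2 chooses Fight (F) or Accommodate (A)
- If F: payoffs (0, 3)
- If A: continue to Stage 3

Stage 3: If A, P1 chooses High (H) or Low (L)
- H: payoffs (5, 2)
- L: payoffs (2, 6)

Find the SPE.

SPE: (O, F, H); Outcome (1, 3)

Work:
Stage 3: P1 chooses H (5 vs 2)
Stage 2: P2: F->3, A->2 (anticipating H). Choose F
Stage 1: P1: O->1, E->0 (anticipating F, H). Choose O
SPE path: O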